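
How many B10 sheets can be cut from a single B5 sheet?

32

B5 = 176 × 250 mm; B10 = 31 × 44 mm.
Each halving step doubles the count; 5 steps from B5 to B10.
2^5 = 32.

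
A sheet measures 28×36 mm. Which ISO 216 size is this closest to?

A10 (26 × 37 mm)

Aspect ratio 36/28 ≈ 1.286 (ISO target is √2 ≈ 1.414).
In the A-series (A0 area = 1 m²): A10 = 26 × 37 mm.
Off by 3 mm total — nearest standard size.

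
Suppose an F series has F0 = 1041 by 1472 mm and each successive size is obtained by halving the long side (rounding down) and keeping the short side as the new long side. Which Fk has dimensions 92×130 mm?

F7

F0: 1041 × 1472 mm
F1: 736 × 1041 mm
F2: 520 × 736 mm
F3: 368 × 520 mm
F4: 260 × 368 mm
F5: 184 × 260 mm
F6: 130 × 184 mm
F7: 92 × 130 mm
F8: 65 × 92 mm
→ matches F7.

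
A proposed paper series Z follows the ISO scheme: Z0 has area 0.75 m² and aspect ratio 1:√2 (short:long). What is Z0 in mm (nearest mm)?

728 × 1030 mm

Let the short side be w mm. Then w · w√2 = 0.75 m² = 750,000 mm².
w² = 750,000/√2, so w ≈ 728.2 mm; long side = w√2 ≈ 1029.9 mm.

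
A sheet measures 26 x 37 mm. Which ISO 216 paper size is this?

A10 (26 × 37 mm)

Aspect ratio 37/26 ≈ 1.423 — close to the ISO √2 ≈ 1.414.
In the A-series (A0 area = 1 m²): A10 = 26 × 37 mm.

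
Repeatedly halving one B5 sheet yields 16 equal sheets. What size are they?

16 = 2^4, so 4 halving steps.
B5 → B6 → … → B9 after 4 steps.

B9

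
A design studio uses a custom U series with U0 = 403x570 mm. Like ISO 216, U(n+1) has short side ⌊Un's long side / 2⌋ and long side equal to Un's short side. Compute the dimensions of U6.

U1: ⌊570/2⌋ × 403 = 285 × 403 mm
U2: ⌊403/2⌋ × 285 = 201 × 285 mm
U3: ⌊285/2⌋ × 201 = 142 × 201 mm
U4: ⌊201/2⌋ × 142 = 100 × 142 mm
U5: ⌊142/2⌋ × 100 = 71 × 100 mm
U6: ⌊100/2⌋ × 71 = 50 × 71 mm

50 × 71 mm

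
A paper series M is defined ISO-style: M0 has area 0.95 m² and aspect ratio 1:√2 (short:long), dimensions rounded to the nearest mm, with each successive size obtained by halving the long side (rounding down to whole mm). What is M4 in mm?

205 × 289 mm

Let M0's short side be w mm. w · w√2 = 0.95 m² = 950,000 mm², so w ≈ 819.6 mm and w√2 ≈ 1159.1 mm → M0 = 820 × 1159 mm.
M1: ⌊1159/2⌋ × 820 = 579 × 820 mm
M2: ⌊820/2⌋ × 579 = 410 × 579 mm
M3: ⌊579/2⌋ × 410 = 289 × 410 mm
M4: ⌊410/2⌋ × 289 = 205 × 289 mm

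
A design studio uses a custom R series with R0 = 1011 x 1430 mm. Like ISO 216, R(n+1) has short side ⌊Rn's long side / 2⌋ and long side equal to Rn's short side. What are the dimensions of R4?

252 × 357 mm

R1: ⌊1430/2⌋ × 1011 = 715 × 1011 mm
R2: ⌊1011/2⌋ × 715 = 505 × 715 mm
R3: ⌊715/2⌋ × 505 = 357 × 505 mm
R4: ⌊505/2⌋ × 357 = 252 × 357 mm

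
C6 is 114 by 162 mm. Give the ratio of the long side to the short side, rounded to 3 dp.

1.421

162 / 114 = 1.421
ISO 216 targets √2 ≈ 1.414; the +0.007 deviation is from mm rounding.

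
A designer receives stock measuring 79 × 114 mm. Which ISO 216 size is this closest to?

C7 (81 × 114 mm)

Aspect ratio 114/79 ≈ 1.443 (ISO target is √2 ≈ 1.414).
In the C-series (envelope sizes, between A and B): C7 = 81 × 114 mm.
Off by 2 mm total — nearest standard size.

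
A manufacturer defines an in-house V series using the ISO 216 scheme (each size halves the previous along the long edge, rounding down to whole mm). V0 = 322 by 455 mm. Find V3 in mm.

113 × 161 mm

V1: ⌊455/2⌋ × 322 = 227 × 322 mm
V2: ⌊322/2⌋ × 227 = 161 × 227 mm
V3: ⌊227/2⌋ × 161 = 113 × 161 mm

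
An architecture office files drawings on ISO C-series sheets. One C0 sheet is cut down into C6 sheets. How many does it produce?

C0 = 917 × 1297 mm; C6 = 114 × 162 mm.
Each halving step doubles the count; 6 steps from C0 to C6.
2^6 = 64.

64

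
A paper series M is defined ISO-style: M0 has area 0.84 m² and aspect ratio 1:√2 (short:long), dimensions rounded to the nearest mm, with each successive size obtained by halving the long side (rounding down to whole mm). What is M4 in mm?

192 × 272 mm

Let M0's short side be w mm. w · w√2 = 0.84 m² = 840,000 mm², so w ≈ 770.7 mm and w√2 ≈ 1089.9 mm → M0 = 771 × 1090 mm.
M1: ⌊1090/2⌋ × 771 = 545 × 771 mm
M2: ⌊771/2⌋ × 545 = 385 × 545 mm
M3: ⌊545/2⌋ × 385 = 272 × 385 mm
M4: ⌊385/2⌋ × 272 = 192 × 272 mm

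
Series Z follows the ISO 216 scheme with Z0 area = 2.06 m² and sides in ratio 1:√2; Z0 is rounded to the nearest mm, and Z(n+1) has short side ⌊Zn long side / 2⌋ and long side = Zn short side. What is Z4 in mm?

301 × 426 mm

Let Z0's short side be w mm. w · w√2 = 2.06 m² = 2,060,000 mm², so w ≈ 1206.9 mm and w√2 ≈ 1706.8 mm → Z0 = 1207 × 1707 mm.
Z1: ⌊1707/2⌋ × 1207 = 853 × 1207 mm
Z2: ⌊1207/2⌋ × 853 = 603 × 853 mm
Z3: ⌊853/2⌋ × 603 = 426 × 603 mm
Z4: ⌊603/2⌋ × 426 = 301 × 426 mm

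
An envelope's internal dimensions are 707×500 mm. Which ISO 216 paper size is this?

Aspect ratio 707/500 ≈ 1.414 — close to the ISO √2 ≈ 1.414.
In the B-series (B0 = 1000 × 1414 mm): B2 = 500 × 707 mm.

B2 (500 × 707 mm)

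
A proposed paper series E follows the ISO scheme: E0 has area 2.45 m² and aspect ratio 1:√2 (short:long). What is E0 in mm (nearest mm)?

1316 × 1861 mm

Let the short side be w mm. Then w · w√2 = 2.45 m² = 2,450,000 mm².
w² = 2,450,000/√2, so w ≈ 1316.2 mm; long side = w√2 ≈ 1861.4 mm.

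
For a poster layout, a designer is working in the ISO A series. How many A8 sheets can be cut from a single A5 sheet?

Each ISO step halves the sheet: 1 × A5 → 2 × A6 → 4 × A7 → 8 × A8
From A5 to A8 is 3 halving steps: 2^3 = 8.

8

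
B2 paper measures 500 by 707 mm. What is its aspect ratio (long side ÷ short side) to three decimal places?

707 / 500 = 1.414
Matches √2 ≈ 1.414 — the ISO 216 defining ratio.

1.414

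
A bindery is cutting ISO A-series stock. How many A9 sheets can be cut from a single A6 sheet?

A6 = 105 × 148 mm; A9 = 37 × 52 mm.
Each halving step doubles the count; 3 steps from A6 to A9.
2^3 = 8.

8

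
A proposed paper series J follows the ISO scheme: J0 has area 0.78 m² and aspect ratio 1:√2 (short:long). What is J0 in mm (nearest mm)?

Let the short side be w mm. Then w · w√2 = 0.78 m² = 780,000 mm².
w² = 780,000/√2, so w ≈ 742.7 mm; long side = w√2 ≈ 1050.3 mm.

743 × 1050 mm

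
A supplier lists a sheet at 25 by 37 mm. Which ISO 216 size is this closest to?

A10 (26 × 37 mm)

Aspect ratio 37/25 ≈ 1.480 (ISO target is √2 ≈ 1.414).
In the A-series (A0 area = 1 m²): A10 = 26 × 37 mm.
Off by 1 mm total — nearest standard size.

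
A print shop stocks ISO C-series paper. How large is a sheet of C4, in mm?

229 × 324 mm

C0 = 917 × 1297 mm (C0 is the geometric mean of A0 and B0, aspect 1:√2).
C1: ⌊1297/2⌋ × 917 = 648 × 917 mm
C2: ⌊917/2⌋ × 648 = 458 × 648 mm
C3: ⌊648/2⌋ × 458 = 324 × 458 mm
C4: ⌊458/2⌋ × 324 = 229 × 324 mm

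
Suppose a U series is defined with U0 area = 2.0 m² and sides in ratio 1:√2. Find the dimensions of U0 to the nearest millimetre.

1189 × 1682 mm

Let the short side be w mm. Then w · w√2 = 2.0 m² = 2,000,000 mm².
w² = 2,000,000/√2, so w ≈ 1189.2 mm; long side = w√2 ≈ 1681.8 mm.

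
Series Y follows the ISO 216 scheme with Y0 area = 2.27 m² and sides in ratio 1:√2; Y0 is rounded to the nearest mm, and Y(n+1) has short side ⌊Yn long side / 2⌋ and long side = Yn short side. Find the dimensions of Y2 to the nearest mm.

633 × 896 mm

Let Y0's short side be w mm. w · w√2 = 2.27 m² = 2,270,000 mm², so w ≈ 1266.9 mm and w√2 ≈ 1791.7 mm → Y0 = 1267 × 1792 mm.
Y1: ⌊1792/2⌋ × 1267 = 896 × 1267 mm
Y2: ⌊1267/2⌋ × 896 = 633 × 896 mm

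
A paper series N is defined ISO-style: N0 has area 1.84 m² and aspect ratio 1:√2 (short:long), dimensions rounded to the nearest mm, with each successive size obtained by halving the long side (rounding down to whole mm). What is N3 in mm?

403 × 570 mm

Let N0's short side be w mm. w · w√2 = 1.84 m² = 1,840,000 mm², so w ≈ 1140.6 mm and w√2 ≈ 1613.1 mm → N0 = 1141 × 1613 mm.
N1: ⌊1613/2⌋ × 1141 = 806 × 1141 mm
N2: ⌊1141/2⌋ × 806 = 570 × 806 mm
N3: ⌊806/2⌋ × 570 = 403 × 570 mm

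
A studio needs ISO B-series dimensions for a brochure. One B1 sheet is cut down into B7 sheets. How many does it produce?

64

Each ISO step halves the sheet: 1 × B1 → 2 × B2 → 4 × B3 → 8 × B4 → …
From B1 to B7 is 6 halving steps: 2^6 = 64.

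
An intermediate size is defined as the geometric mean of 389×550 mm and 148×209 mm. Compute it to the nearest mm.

240 × 339 mm

Short side: √(389 · 148) = √57572 ≈ 239.9 → 240 mm
Long side: √(550 · 209) = √114950 ≈ 339.0 → 339 mm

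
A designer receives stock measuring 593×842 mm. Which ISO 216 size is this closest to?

A1 (594 × 841 mm)

Aspect ratio 842/593 ≈ 1.420 — close to the ISO √2 ≈ 1.414.
In the A-series (A0 area = 1 m²): A1 = 594 × 841 mm.
Off by 2 mm total — nearest standard size.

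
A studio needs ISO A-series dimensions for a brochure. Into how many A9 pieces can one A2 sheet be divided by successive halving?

128

Each ISO step halves the sheet: 1 × A2 → 2 × A3 → 4 × A4 → 8 × A5 → …
From A2 to A9 is 7 halving steps: 2^7 = 128.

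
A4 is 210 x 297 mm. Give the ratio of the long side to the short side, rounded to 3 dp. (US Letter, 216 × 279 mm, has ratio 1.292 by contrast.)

297 / 210 = 1.414
Matches √2 ≈ 1.414 — the ISO 216 defining ratio.

1.414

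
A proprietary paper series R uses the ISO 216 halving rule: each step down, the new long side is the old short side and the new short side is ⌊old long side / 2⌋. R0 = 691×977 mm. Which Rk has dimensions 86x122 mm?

R0: 691 × 977 mm
R1: 488 × 691 mm
R2: 345 × 488 mm
R3: 244 × 345 mm
R4: 172 × 244 mm
R5: 122 × 172 mm
R6: 86 × 122 mm
R7: 61 × 86 mm
→ matches R6.

R6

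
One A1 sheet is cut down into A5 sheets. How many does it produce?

16

Each ISO step halves the sheet: 1 × A1 → 2 × A2 → 4 × A3 → 8 × A4 → …
From A1 to A5 is 4 halving steps: 2^4 = 16.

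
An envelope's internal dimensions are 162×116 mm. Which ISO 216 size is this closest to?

C6 (114 × 162 mm)

Aspect ratio 162/116 ≈ 1.397 (ISO target is √2 ≈ 1.414).
In the C-series (envelope sizes, between A and B): C6 = 114 × 162 mm.
Off by 2 mm total — nearest standard size.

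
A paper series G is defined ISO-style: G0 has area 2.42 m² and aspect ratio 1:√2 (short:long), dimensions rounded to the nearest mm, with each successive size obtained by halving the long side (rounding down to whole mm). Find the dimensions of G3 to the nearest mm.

Let G0's short side be w mm. w · w√2 = 2.42 m² = 2,420,000 mm², so w ≈ 1308.1 mm and w√2 ≈ 1850.0 mm → G0 = 1308 × 1850 mm.
G1: ⌊1850/2⌋ × 1308 = 925 × 1308 mm
G2: ⌊1308/2⌋ × 925 = 654 × 925 mm
G3: ⌊925/2⌋ × 654 = 462 × 654 mm

462 × 654 mm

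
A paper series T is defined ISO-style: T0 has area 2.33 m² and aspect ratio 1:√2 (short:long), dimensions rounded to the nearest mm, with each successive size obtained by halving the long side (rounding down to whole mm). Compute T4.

321 × 453 mm

Let T0's short side be w mm. w · w√2 = 2.33 m² = 2,330,000 mm², so w ≈ 1283.6 mm and w√2 ≈ 1815.2 mm → T0 = 1284 × 1815 mm.
T1: ⌊1815/2⌋ × 1284 = 907 × 1284 mm
T2: ⌊1284/2⌋ × 907 = 642 × 907 mm
T3: ⌊907/2⌋ × 642 = 453 × 642 mm
T4: ⌊642/2⌋ × 453 = 321 × 453 mm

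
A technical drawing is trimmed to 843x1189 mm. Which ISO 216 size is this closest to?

A0 (841 × 1189 mm)

Aspect ratio 1189/843 ≈ 1.410 — close to the ISO √2 ≈ 1.414.
In the A-series (A0 area = 1 m²): A0 = 841 × 1189 mm.
Off by 2 mm total — nearest standard size.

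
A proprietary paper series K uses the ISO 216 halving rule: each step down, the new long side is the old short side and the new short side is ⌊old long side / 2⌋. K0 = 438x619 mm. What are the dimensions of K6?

54 × 77 mm

K1: ⌊619/2⌋ × 438 = 309 × 438 mm
K2: ⌊438/2⌋ × 309 = 219 × 309 mm
K3: ⌊309/2⌋ × 219 = 154 × 219 mm
K4: ⌊219/2⌋ × 154 = 109 × 154 mm
K5: ⌊154/2⌋ × 109 = 77 × 109 mm
K6: ⌊109/2⌋ × 77 = 54 × 77 mm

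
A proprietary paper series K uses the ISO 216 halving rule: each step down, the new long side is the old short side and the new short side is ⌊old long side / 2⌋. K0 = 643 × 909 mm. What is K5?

K1: ⌊909/2⌋ × 643 = 454 × 643 mm
K2: ⌊643/2⌋ × 454 = 321 × 454 mm
K3: ⌊454/2⌋ × 321 = 227 × 321 mm
K4: ⌊321/2⌋ × 227 = 160 × 227 mm
K5: ⌊227/2⌋ × 160 = 113 × 160 mm

113 × 160 mm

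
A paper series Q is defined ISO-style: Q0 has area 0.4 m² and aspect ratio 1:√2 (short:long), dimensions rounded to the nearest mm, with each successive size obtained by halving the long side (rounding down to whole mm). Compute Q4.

Let Q0's short side be w mm. w · w√2 = 0.4 m² = 400,000 mm², so w ≈ 531.8 mm and w√2 ≈ 752.1 mm → Q0 = 532 × 752 mm.
Q1: ⌊752/2⌋ × 532 = 376 × 532 mm
Q2: ⌊532/2⌋ × 376 = 266 × 376 mm
Q3: ⌊376/2⌋ × 266 = 188 × 266 mm
Q4: ⌊266/2⌋ × 188 = 133 × 188 mm

133 × 188 mm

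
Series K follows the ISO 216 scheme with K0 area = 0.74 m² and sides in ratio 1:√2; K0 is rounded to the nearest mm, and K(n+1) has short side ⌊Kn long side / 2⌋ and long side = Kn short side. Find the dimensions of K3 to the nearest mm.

255 × 361 mm

Let K0's short side be w mm. w · w√2 = 0.74 m² = 740,000 mm², so w ≈ 723.4 mm and w√2 ≈ 1023.0 mm → K0 = 723 × 1023 mm.
K1: ⌊1023/2⌋ × 723 = 511 × 723 mm
K2: ⌊723/2⌋ × 511 = 361 × 511 mm
K3: ⌊511/2⌋ × 361 = 255 × 361 mm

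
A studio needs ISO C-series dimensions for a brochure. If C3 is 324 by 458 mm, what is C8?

57 × 81 mm

C4: ⌊458/2⌋ × 324 = 229 × 324 mm
C5: ⌊324/2⌋ × 229 = 162 × 229 mm
C6: ⌊229/2⌋ × 162 = 114 × 162 mm
C7: ⌊162/2⌋ × 114 = 81 × 114 mm
C8: ⌊114/2⌋ × 81 = 57 × 81 mm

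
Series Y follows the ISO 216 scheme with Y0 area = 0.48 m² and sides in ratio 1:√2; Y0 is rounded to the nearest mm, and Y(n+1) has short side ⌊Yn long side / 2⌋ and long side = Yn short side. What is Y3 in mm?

Let Y0's short side be w mm. w · w√2 = 0.48 m² = 480,000 mm², so w ≈ 582.6 mm and w√2 ≈ 823.9 mm → Y0 = 583 × 824 mm.
Y1: ⌊824/2⌋ × 583 = 412 × 583 mm
Y2: ⌊583/2⌋ × 412 = 291 × 412 mm
Y3: ⌊412/2⌋ × 291 = 206 × 291 mm

206 × 291 mm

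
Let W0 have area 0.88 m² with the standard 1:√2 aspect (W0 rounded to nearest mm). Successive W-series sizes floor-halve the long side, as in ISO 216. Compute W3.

Let W0's short side be w mm. w · w√2 = 0.88 m² = 880,000 mm², so w ≈ 788.8 mm and w√2 ≈ 1115.6 mm → W0 = 789 × 1116 mm.
W1: ⌊1116/2⌋ × 789 = 558 × 789 mm
W2: ⌊789/2⌋ × 558 = 394 × 558 mm
W3: ⌊558/2⌋ × 394 = 279 × 394 mm

279 × 394 mm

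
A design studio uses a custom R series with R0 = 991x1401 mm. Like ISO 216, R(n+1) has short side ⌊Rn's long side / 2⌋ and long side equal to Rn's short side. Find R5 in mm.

R1: ⌊1401/2⌋ × 991 = 700 × 991 mm
R2: ⌊991/2⌋ × 700 = 495 × 700 mm
R3: ⌊700/2⌋ × 495 = 350 × 495 mm
R4: ⌊495/2⌋ × 350 = 247 × 350 mm
R5: ⌊350/2⌋ × 247 = 175 × 247 mm

175 × 247 mm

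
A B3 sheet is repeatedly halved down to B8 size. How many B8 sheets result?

32

B3 = 353 × 500 mm; B8 = 62 × 88 mm.
Each halving step doubles the count; 5 steps from B3 to B8.
2^5 = 32.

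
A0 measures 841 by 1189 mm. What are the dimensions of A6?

A1: ⌊1189/2⌋ × 841 = 594 × 841 mm
A2: ⌊841/2⌋ × 594 = 420 × 594 mm
A3: ⌊594/2⌋ × 420 = 297 × 420 mm
A4: ⌊420/2⌋ × 297 = 210 × 297 mm
A5: ⌊297/2⌋ × 210 = 148 × 210 mm
A6: ⌊210/2⌋ × 148 = 105 × 148 mm

105 × 148 mm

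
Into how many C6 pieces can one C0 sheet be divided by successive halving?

64

C0 = 917 × 1297 mm; C6 = 114 × 162 mm.
Each halving step doubles the count; 6 steps from C0 to C6.
2^6 = 64.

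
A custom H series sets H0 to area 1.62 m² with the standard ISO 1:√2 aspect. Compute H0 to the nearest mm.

1070 × 1514 mm

Let the short side be w mm. Then w · w√2 = 1.62 m² = 1,620,000 mm².
w² = 1,620,000/√2, so w ≈ 1070.3 mm; long side = w√2 ≈ 1513.6 mm.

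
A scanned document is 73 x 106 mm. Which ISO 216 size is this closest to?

A7 (74 × 105 mm)

Aspect ratio 106/73 ≈ 1.452 (ISO target is √2 ≈ 1.414).
In the A-series (A0 area = 1 m²): A7 = 74 × 105 mm.
Off by 2 mm total — nearest standard size.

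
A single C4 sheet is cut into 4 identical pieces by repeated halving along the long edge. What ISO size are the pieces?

C6

4 = 2^2, so 2 halving steps.
C4 → C5 → … → C6 after 2 steps.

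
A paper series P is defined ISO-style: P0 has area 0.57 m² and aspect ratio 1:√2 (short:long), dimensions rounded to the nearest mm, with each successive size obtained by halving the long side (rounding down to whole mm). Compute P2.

317 × 449 mm

Let P0's short side be w mm. w · w√2 = 0.57 m² = 570,000 mm², so w ≈ 634.9 mm and w√2 ≈ 897.8 mm → P0 = 635 × 898 mm.
P1: ⌊898/2⌋ × 635 = 449 × 635 mm
P2: ⌊635/2⌋ × 449 = 317 × 449 mm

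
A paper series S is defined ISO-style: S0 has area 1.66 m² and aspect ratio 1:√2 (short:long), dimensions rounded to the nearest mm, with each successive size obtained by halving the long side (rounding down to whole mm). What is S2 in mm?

Let S0's short side be w mm. w · w√2 = 1.66 m² = 1,660,000 mm², so w ≈ 1083.4 mm and w√2 ≈ 1532.2 mm → S0 = 1083 × 1532 mm.
S1: ⌊1532/2⌋ × 1083 = 766 × 1083 mm
S2: ⌊1083/2⌋ × 766 = 541 × 766 mm

541 × 766 mm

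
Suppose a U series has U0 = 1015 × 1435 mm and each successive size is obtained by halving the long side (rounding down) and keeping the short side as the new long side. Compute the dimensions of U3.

U1: ⌊1435/2⌋ × 1015 = 717 × 1015 mm
U2: ⌊1015/2⌋ × 717 = 507 × 717 mm
U3: ⌊717/2⌋ × 507 = 358 × 507 mm

358 × 507 mm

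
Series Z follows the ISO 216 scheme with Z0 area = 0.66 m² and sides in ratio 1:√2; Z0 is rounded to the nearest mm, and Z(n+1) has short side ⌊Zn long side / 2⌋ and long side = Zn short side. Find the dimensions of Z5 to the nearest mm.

120 × 170 mm

Let Z0's short side be w mm. w · w√2 = 0.66 m² = 660,000 mm², so w ≈ 683.1 mm and w√2 ≈ 966.1 mm → Z0 = 683 × 966 mm.
Z1: ⌊966/2⌋ × 683 = 483 × 683 mm
Z2: ⌊683/2⌋ × 483 = 341 × 483 mm
Z3: ⌊483/2⌋ × 341 = 241 × 341 mm
Z4: ⌊341/2⌋ × 241 = 170 × 241 mm
Z5: ⌊241/2⌋ × 170 = 120 × 170 mm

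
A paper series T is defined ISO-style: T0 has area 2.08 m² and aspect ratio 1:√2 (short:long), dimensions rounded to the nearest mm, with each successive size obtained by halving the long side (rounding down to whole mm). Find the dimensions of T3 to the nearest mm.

428 × 606 mm

Let T0's short side be w mm. w · w√2 = 2.08 m² = 2,080,000 mm², so w ≈ 1212.8 mm and w√2 ≈ 1715.1 mm → T0 = 1213 × 1715 mm.
T1: ⌊1715/2⌋ × 1213 = 857 × 1213 mm
T2: ⌊1213/2⌋ × 857 = 606 × 857 mm
T3: ⌊857/2⌋ × 606 = 428 × 606 mm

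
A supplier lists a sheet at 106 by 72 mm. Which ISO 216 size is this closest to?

A7 (74 × 105 mm)

Aspect ratio 106/72 ≈ 1.472 (ISO target is √2 ≈ 1.414).
In the A-series (A0 area = 1 m²): A7 = 74 × 105 mm.
Off by 3 mm total — nearest standard size.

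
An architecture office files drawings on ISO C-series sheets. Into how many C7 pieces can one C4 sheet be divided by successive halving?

Each ISO step halves the sheet: 1 × C4 → 2 × C5 → 4 × C6 → 8 × C7
From C4 to C7 is 3 halving steps: 2^3 = 8.

8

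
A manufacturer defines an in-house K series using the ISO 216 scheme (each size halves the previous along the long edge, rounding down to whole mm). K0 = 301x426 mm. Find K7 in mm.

26 × 37 mm

K1 = 213 × 301 mm (from K0 by 1 halving).
K2: ⌊301/2⌋ × 213 = 150 × 213 mm
K3: ⌊213/2⌋ × 150 = 106 × 150 mm
K4: ⌊150/2⌋ × 106 = 75 × 106 mm
K5: ⌊106/2⌋ × 75 = 53 × 75 mm
K6: ⌊75/2⌋ × 53 = 37 × 53 mm
K7: ⌊53/2⌋ × 37 = 26 × 37 mm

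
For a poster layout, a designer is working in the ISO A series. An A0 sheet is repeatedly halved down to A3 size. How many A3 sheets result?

8

Each ISO step halves the sheet: 1 × A0 → 2 × A1 → 4 × A2 → 8 × A3
From A0 to A3 is 3 halving steps: 2^3 = 8.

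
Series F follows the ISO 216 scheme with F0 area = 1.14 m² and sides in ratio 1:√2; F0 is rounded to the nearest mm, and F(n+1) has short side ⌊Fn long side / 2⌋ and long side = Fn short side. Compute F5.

Let F0's short side be w mm. w · w√2 = 1.14 m² = 1,140,000 mm², so w ≈ 897.8 mm and w√2 ≈ 1269.7 mm → F0 = 898 × 1270 mm.
F1: ⌊1270/2⌋ × 898 = 635 × 898 mm
F2: ⌊898/2⌋ × 635 = 449 × 635 mm
F3: ⌊635/2⌋ × 449 = 317 × 449 mm
F4: ⌊449/2⌋ × 317 = 224 × 317 mm
F5: ⌊317/2⌋ × 224 = 158 × 224 mm

158 × 224 mm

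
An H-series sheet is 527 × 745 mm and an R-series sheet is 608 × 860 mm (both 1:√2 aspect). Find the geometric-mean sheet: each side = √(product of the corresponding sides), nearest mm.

566 × 800 mm

Short side: √(527 · 608) = √320416 ≈ 566.1 → 566 mm
Long side: √(745 · 860) = √640700 ≈ 800.4 → 800 mm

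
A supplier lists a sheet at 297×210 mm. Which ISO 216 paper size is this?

Aspect ratio 297/210 ≈ 1.414 — close to the ISO √2 ≈ 1.414.
In the A-series (A0 area = 1 m²): A4 = 210 × 297 mm.

A4 (210 × 297 mm)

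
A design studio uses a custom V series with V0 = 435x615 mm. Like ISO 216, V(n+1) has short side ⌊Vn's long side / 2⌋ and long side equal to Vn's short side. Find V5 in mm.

76 × 108 mm

V1: ⌊615/2⌋ × 435 = 307 × 435 mm
V2: ⌊435/2⌋ × 307 = 217 × 307 mm
V3: ⌊307/2⌋ × 217 = 153 × 217 mm
V4: ⌊217/2⌋ × 153 = 108 × 153 mm
V5: ⌊153/2⌋ × 108 = 76 × 108 mm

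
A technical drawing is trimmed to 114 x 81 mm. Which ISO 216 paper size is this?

C7 (81 × 114 mm)

Aspect ratio 114/81 ≈ 1.407 — close to the ISO √2 ≈ 1.414.
In the C-series (envelope sizes, between A and B): C7 = 81 × 114 mm.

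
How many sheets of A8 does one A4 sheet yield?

16

Each ISO step halves the sheet: 1 × A4 → 2 × A5 → 4 × A6 → 8 × A7 → …
From A4 to A8 is 4 halving steps: 2^4 = 16.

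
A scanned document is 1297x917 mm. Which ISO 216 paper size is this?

Aspect ratio 1297/917 ≈ 1.414 — close to the ISO √2 ≈ 1.414.
In the C-series (envelope sizes, between A and B): C0 = 917 × 1297 mm.

C0 (917 × 1297 mm)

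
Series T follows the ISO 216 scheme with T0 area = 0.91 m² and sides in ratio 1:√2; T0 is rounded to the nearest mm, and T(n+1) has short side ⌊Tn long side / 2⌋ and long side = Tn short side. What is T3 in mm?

Let T0's short side be w mm. w · w√2 = 0.91 m² = 910,000 mm², so w ≈ 802.2 mm and w√2 ≈ 1134.4 mm → T0 = 802 × 1134 mm.
T1: ⌊1134/2⌋ × 802 = 567 × 802 mm
T2: ⌊802/2⌋ × 567 = 401 × 567 mm
T3: ⌊567/2⌋ × 401 = 283 × 401 mm

283 × 401 mm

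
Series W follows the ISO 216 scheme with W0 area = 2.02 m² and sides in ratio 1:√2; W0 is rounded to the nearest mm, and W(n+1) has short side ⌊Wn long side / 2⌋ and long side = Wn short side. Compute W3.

422 × 597 mm

Let W0's short side be w mm. w · w√2 = 2.02 m² = 2,020,000 mm², so w ≈ 1195.1 mm and w√2 ≈ 1690.2 mm → W0 = 1195 × 1690 mm.
W1: ⌊1690/2⌋ × 1195 = 845 × 1195 mm
W2: ⌊1195/2⌋ × 845 = 597 × 845 mm
W3: ⌊845/2⌋ × 597 = 422 × 597 mm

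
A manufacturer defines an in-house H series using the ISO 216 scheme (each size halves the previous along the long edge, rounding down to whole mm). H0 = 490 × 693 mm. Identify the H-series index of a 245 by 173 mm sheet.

H0: 490 × 693 mm
H1: 346 × 490 mm
H2: 245 × 346 mm
H3: 173 × 245 mm
H4: 122 × 173 mm
→ matches H3.

H3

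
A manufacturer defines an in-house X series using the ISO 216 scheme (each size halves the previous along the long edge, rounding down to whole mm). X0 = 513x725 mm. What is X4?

X1: ⌊725/2⌋ × 513 = 362 × 513 mm
X2: ⌊513/2⌋ × 362 = 256 × 362 mm
X3: ⌊362/2⌋ × 256 = 181 × 256 mm
X4: ⌊256/2⌋ × 181 = 128 × 181 mm

128 × 181 mm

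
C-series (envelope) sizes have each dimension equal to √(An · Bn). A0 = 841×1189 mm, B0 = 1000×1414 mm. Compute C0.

Short side: √(841 · 1000) = √841000 ≈ 917.1 → 917 mm
Long side: √(1189 · 1414) = √1681246 ≈ 1296.6 → 1297 mm

917 × 1297 mm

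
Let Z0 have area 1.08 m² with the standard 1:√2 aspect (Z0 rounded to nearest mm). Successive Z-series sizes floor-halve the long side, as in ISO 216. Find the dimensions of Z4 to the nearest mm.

Let Z0's short side be w mm. w · w√2 = 1.08 m² = 1,080,000 mm², so w ≈ 873.9 mm and w√2 ≈ 1235.9 mm → Z0 = 874 × 1236 mm.
Z1: ⌊1236/2⌋ × 874 = 618 × 874 mm
Z2: ⌊874/2⌋ × 618 = 437 × 618 mm
Z3: ⌊618/2⌋ × 437 = 309 × 437 mm
Z4: ⌊437/2⌋ × 309 = 218 × 309 mm

218 × 309 mm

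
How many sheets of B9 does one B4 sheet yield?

B4 = 250 × 353 mm; B9 = 44 × 62 mm.
Each halving step doubles the count; 5 steps from B4 to B9.
2^5 = 32.

32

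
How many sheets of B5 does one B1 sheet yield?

16

B1 = 707 × 1000 mm; B5 = 176 × 250 mm.
Each halving step doubles the count; 4 steps from B1 to B5.
2^4 = 16.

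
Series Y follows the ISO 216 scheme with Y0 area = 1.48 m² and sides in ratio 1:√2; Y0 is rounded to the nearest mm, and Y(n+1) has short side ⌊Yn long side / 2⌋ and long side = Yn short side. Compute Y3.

361 × 511 mm

Let Y0's short side be w mm. w · w√2 = 1.48 m² = 1,480,000 mm², so w ≈ 1023.0 mm and w√2 ≈ 1446.7 mm → Y0 = 1023 × 1447 mm.
Y1: ⌊1447/2⌋ × 1023 = 723 × 1023 mm
Y2: ⌊1023/2⌋ × 723 = 511 × 723 mm
Y3: ⌊723/2⌋ × 511 = 361 × 511 mm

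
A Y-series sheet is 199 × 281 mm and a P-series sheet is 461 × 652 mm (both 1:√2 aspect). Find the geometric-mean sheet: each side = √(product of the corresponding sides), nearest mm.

303 × 428 mm

Short side: √(199 · 461) = √91739 ≈ 302.9 → 303 mm
Long side: √(281 · 652) = √183212 ≈ 428.0 → 428 mm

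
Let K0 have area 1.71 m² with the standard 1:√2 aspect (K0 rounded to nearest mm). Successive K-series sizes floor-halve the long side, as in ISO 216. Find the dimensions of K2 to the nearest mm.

Let K0's short side be w mm. w · w√2 = 1.71 m² = 1,710,000 mm², so w ≈ 1099.6 mm and w√2 ≈ 1555.1 mm → K0 = 1100 × 1555 mm.
K1: ⌊1555/2⌋ × 1100 = 777 × 1100 mm
K2: ⌊1100/2⌋ × 777 = 550 × 777 mm

550 × 777 mm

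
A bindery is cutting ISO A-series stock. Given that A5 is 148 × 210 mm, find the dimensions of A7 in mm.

A6: ⌊210/2⌋ × 148 = 105 × 148 mm
A7: ⌊148/2⌋ × 105 = 74 × 105 mm

74 × 105 mm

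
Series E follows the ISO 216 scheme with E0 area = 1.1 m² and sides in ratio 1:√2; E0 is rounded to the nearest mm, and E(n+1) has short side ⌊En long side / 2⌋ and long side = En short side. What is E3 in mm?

Let E0's short side be w mm. w · w√2 = 1.1 m² = 1,100,000 mm², so w ≈ 881.9 mm and w√2 ≈ 1247.3 mm → E0 = 882 × 1247 mm.
E1: ⌊1247/2⌋ × 882 = 623 × 882 mm
E2: ⌊882/2⌋ × 623 = 441 × 623 mm
E3: ⌊623/2⌋ × 441 = 311 × 441 mm

311 × 441 mm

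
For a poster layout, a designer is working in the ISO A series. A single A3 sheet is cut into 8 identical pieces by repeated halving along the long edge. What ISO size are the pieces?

A6

8 = 2^3, so 3 halving steps.
A3 → A4 → … → A6 after 3 steps.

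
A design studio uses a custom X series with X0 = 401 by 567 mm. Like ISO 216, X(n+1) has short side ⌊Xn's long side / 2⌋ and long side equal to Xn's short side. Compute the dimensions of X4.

X1: ⌊567/2⌋ × 401 = 283 × 401 mm
X2: ⌊401/2⌋ × 283 = 200 × 283 mm
X3: ⌊283/2⌋ × 200 = 141 × 200 mm
X4: ⌊200/2⌋ × 141 = 100 × 141 mm

100 × 141 mm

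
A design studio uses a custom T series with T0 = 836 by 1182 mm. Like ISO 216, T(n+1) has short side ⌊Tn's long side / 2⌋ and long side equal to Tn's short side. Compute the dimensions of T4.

209 × 295 mm

T1: ⌊1182/2⌋ × 836 = 591 × 836 mm
T2: ⌊836/2⌋ × 591 = 418 × 591 mm
T3: ⌊591/2⌋ × 418 = 295 × 418 mm
T4: ⌊418/2⌋ × 295 = 209 × 295 mm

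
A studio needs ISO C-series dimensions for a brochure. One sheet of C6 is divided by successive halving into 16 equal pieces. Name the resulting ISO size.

C10

16 = 2^4, so 4 halving steps.
C6 → C7 → … → C10 after 4 steps.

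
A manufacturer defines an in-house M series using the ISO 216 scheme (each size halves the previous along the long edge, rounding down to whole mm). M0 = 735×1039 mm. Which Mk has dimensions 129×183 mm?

M5

M0: 735 × 1039 mm
M1: 519 × 735 mm
M2: 367 × 519 mm
M3: 259 × 367 mm
M4: 183 × 259 mm
M5: 129 × 183 mm
M6: 91 × 129 mm
→ matches M5.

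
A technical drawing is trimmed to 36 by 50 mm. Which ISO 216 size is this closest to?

A9 (37 × 52 mm)

Aspect ratio 50/36 ≈ 1.389 (ISO target is √2 ≈ 1.414).
In the A-series (A0 area = 1 m²): A9 = 37 × 52 mm.
Off by 3 mm total — nearest standard size.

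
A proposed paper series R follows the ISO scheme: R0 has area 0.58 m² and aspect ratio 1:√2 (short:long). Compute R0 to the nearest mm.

640 × 906 mm

Let the short side be w mm. Then w · w√2 = 0.58 m² = 580,000 mm².
w² = 580,000/√2, so w ≈ 640.4 mm; long side = w√2 ≈ 905.7 mm.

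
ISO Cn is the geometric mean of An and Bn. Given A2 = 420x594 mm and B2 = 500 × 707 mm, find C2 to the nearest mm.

458 × 648 mm

Short side: √(420 · 500) = √210000 ≈ 458.3 → 458 mm
Long side: √(594 · 707) = √419958 ≈ 648.0 → 648 mm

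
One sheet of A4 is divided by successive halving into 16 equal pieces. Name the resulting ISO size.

A8

16 = 2^4, so 4 halving steps.
A4 → A5 → … → A8 after 4 steps.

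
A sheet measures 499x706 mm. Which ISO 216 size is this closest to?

B2 (500 × 707 mm)

Aspect ratio 706/499 ≈ 1.415 — close to the ISO √2 ≈ 1.414.
In the B-series (B0 = 1000 × 1414 mm): B2 = 500 × 707 mm.
Off by 2 mm total — nearest standard size.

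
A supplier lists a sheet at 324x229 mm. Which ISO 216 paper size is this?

C4 (229 × 324 mm)

Aspect ratio 324/229 ≈ 1.415 — close to the ISO √2 ≈ 1.414.
In the C-series (envelope sizes, between A and B): C4 = 229 × 324 mm.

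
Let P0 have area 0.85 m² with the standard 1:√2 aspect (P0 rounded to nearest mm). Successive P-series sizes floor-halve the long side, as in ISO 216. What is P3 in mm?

274 × 387 mm

Let P0's short side be w mm. w · w√2 = 0.85 m² = 850,000 mm², so w ≈ 775.3 mm and w√2 ≈ 1096.4 mm → P0 = 775 × 1096 mm.
P1: ⌊1096/2⌋ × 775 = 548 × 775 mm
P2: ⌊775/2⌋ × 548 = 387 × 548 mm
P3: ⌊548/2⌋ × 387 = 274 × 387 mm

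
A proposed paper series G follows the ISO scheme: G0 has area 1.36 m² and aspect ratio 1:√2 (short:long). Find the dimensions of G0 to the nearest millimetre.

981 × 1387 mm

Let the short side be w mm. Then w · w√2 = 1.36 m² = 1,360,000 mm².
w² = 1,360,000/√2, so w ≈ 980.6 mm; long side = w√2 ≈ 1386.8 mm.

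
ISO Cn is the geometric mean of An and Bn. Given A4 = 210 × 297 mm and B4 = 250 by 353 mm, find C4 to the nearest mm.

Short side: √(210 · 250) = √52500 ≈ 229.1 → 229 mm
Long side: √(297 · 353) = √104841 ≈ 323.8 → 324 mm

229 × 324 mm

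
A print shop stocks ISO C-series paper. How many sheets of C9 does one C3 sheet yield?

C3 = 324 × 458 mm; C9 = 40 × 57 mm.
Each halving step doubles the count; 6 steps from C3 to C9.
2^6 = 64.

64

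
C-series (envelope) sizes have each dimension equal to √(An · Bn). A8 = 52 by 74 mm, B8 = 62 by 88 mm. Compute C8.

Short side: √(52 · 62) = √3224 ≈ 56.8 → 57 mm
Long side: √(74 · 88) = √6512 ≈ 80.7 → 81 mm

57 × 81 mm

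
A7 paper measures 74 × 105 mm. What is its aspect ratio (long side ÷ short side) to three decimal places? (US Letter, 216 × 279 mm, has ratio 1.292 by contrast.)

1.419

105 / 74 = 1.419
ISO 216 targets √2 ≈ 1.414; the +0.005 deviation is from mm rounding.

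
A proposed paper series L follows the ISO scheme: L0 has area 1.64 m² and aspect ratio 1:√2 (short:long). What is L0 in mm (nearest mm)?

1077 × 1523 mm

Let the short side be w mm. Then w · w√2 = 1.64 m² = 1,640,000 mm².
w² = 1,640,000/√2, so w ≈ 1076.9 mm; long side = w√2 ≈ 1522.9 mm.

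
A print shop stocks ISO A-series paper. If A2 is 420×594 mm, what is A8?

A3: ⌊594/2⌋ × 420 = 297 × 420 mm
A4: ⌊420/2⌋ × 297 = 210 × 297 mm
A5: ⌊297/2⌋ × 210 = 148 × 210 mm
A6: ⌊210/2⌋ × 148 = 105 × 148 mm
A7: ⌊148/2⌋ × 105 = 74 × 105 mm
A8: ⌊105/2⌋ × 74 = 52 × 74 mm

52 × 74 mm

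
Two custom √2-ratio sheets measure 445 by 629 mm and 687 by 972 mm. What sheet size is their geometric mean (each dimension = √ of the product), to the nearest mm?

Short side: √(445 · 687) = √305715 ≈ 552.9 → 553 mm
Long side: √(629 · 972) = √611388 ≈ 781.9 → 782 mm

553 × 782 mm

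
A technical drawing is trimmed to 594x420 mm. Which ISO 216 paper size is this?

A2 (420 × 594 mm)

Aspect ratio 594/420 ≈ 1.414 — close to the ISO √2 ≈ 1.414.
In the A-series (A0 area = 1 m²): A2 = 420 × 594 mm.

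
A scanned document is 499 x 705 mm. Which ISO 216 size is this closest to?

Aspect ratio 705/499 ≈ 1.413 — close to the ISO √2 ≈ 1.414.
In the B-series (B0 = 1000 × 1414 mm): B2 = 500 × 707 mm.
Off by 3 mm total — nearest standard size.

B2 (500 × 707 mm)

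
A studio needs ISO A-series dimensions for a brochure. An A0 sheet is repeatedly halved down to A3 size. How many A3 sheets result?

A0 = 841 × 1189 mm; A3 = 297 × 420 mm.
Each halving step doubles the count; 3 steps from A0 to A3.
2^3 = 8.

8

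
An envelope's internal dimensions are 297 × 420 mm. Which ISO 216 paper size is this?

A3 (297 × 420 mm)

Aspect ratio 420/297 ≈ 1.414 — close to the ISO √2 ≈ 1.414.
In the A-series (A0 area = 1 m²): A3 = 297 × 420 mm.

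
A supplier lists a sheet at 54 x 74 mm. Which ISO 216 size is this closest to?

Aspect ratio 74/54 ≈ 1.370 (ISO target is √2 ≈ 1.414).
In the A-series (A0 area = 1 m²): A8 = 52 × 74 mm.
Off by 2 mm total — nearest standard size.

A8 (52 × 74 mm)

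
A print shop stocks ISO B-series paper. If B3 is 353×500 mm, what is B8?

62 × 88 mm

B4: ⌊500/2⌋ × 353 = 250 × 353 mm
B5: ⌊353/2⌋ × 250 = 176 × 250 mm
B6: ⌊250/2⌋ × 176 = 125 × 176 mm
B7: ⌊176/2⌋ × 125 = 88 × 125 mm
B8: ⌊125/2⌋ × 88 = 62 × 88 mm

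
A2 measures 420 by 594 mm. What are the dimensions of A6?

105 × 148 mm

A3: ⌊594/2⌋ × 420 = 297 × 420 mm
A4: ⌊420/2⌋ × 297 = 210 × 297 mm
A5: ⌊297/2⌋ × 210 = 148 × 210 mm
A6: ⌊210/2⌋ × 148 = 105 × 148 mm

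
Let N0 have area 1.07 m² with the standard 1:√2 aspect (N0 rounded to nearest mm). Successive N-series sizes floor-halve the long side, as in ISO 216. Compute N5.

153 × 217 mm

Let N0's short side be w mm. w · w√2 = 1.07 m² = 1,070,000 mm², so w ≈ 869.8 mm and w√2 ≈ 1230.1 mm → N0 = 870 × 1230 mm.
N1: ⌊1230/2⌋ × 870 = 615 × 870 mm
N2: ⌊870/2⌋ × 615 = 435 × 615 mm
N3: ⌊615/2⌋ × 435 = 307 × 435 mm
N4: ⌊435/2⌋ × 307 = 217 × 307 mm
N5: ⌊307/2⌋ × 217 = 153 × 217 mm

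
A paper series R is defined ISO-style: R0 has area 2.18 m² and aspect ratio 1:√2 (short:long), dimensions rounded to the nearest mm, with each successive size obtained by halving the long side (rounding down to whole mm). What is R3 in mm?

439 × 621 mm

Let R0's short side be w mm. w · w√2 = 2.18 m² = 2,180,000 mm², so w ≈ 1241.6 mm and w√2 ≈ 1755.8 mm → R0 = 1242 × 1756 mm.
R1: ⌊1756/2⌋ × 1242 = 878 × 1242 mm
R2: ⌊1242/2⌋ × 878 = 621 × 878 mm
R3: ⌊878/2⌋ × 621 = 439 × 621 mm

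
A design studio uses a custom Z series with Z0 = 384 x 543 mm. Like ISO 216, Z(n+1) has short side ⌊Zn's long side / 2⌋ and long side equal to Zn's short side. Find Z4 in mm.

96 × 135 mm

Z1: ⌊543/2⌋ × 384 = 271 × 384 mm
Z2: ⌊384/2⌋ × 271 = 192 × 271 mm
Z3: ⌊271/2⌋ × 192 = 135 × 192 mm
Z4: ⌊192/2⌋ × 135 = 96 × 135 mm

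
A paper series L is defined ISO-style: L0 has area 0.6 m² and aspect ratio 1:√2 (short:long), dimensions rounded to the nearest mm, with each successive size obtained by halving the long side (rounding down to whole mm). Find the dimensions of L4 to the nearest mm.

Let L0's short side be w mm. w · w√2 = 0.6 m² = 600,000 mm², so w ≈ 651.4 mm and w√2 ≈ 921.2 mm → L0 = 651 × 921 mm.
L1: ⌊921/2⌋ × 651 = 460 × 651 mm
L2: ⌊651/2⌋ × 460 = 325 × 460 mm
L3: ⌊460/2⌋ × 325 = 230 × 325 mm
L4: ⌊325/2⌋ × 230 = 162 × 230 mm

162 × 230 mm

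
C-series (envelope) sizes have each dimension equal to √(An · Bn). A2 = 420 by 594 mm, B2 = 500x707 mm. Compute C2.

Short side: √(420 · 500) = √210000 ≈ 458.3 → 458 mm
Long side: √(594 · 707) = √419958 ≈ 648.0 → 648 mm

458 × 648 mm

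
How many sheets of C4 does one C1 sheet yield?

8

C1 = 648 × 917 mm; C4 = 229 × 324 mm.
Each halving step doubles the count; 3 steps from C1 to C4.
2^3 = 8.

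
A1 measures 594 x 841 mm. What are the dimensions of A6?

105 × 148 mm

A2: ⌊841/2⌋ × 594 = 420 × 594 mm
A3: ⌊594/2⌋ × 420 = 297 × 420 mm
A4: ⌊420/2⌋ × 297 = 210 × 297 mm
A5: ⌊297/2⌋ × 210 = 148 × 210 mm
A6: ⌊210/2⌋ × 148 = 105 × 148 mm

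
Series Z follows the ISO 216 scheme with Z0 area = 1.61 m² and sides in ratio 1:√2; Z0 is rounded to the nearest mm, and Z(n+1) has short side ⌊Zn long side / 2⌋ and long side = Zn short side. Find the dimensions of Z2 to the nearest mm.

533 × 754 mm

Let Z0's short side be w mm. w · w√2 = 1.61 m² = 1,610,000 mm², so w ≈ 1067.0 mm and w√2 ≈ 1508.9 mm → Z0 = 1067 × 1509 mm.
Z1: ⌊1509/2⌋ × 1067 = 754 × 1067 mm
Z2: ⌊1067/2⌋ × 754 = 533 × 754 mm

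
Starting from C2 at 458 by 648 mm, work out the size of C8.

57 × 81 mm

C3: ⌊648/2⌋ × 458 = 324 × 458 mm
C4: ⌊458/2⌋ × 324 = 229 × 324 mm
C5: ⌊324/2⌋ × 229 = 162 × 229 mm
C6: ⌊229/2⌋ × 162 = 114 × 162 mm
C7: ⌊162/2⌋ × 114 = 81 × 114 mm
C8: ⌊114/2⌋ × 81 = 57 × 81 mm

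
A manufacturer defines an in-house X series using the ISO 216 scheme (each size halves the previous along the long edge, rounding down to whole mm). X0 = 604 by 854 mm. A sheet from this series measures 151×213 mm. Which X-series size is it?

X0: 604 × 854 mm
X1: 427 × 604 mm
X2: 302 × 427 mm
X3: 213 × 302 mm
X4: 151 × 213 mm
X5: 106 × 151 mm
→ matches X4.

X4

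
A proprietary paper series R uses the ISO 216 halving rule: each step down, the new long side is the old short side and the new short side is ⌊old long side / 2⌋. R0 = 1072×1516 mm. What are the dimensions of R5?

R1: ⌊1516/2⌋ × 1072 = 758 × 1072 mm
R2: ⌊1072/2⌋ × 758 = 536 × 758 mm
R3: ⌊758/2⌋ × 536 = 379 × 536 mm
R4: ⌊536/2⌋ × 379 = 268 × 379 mm
R5: ⌊379/2⌋ × 268 = 189 × 268 mm

189 × 268 mm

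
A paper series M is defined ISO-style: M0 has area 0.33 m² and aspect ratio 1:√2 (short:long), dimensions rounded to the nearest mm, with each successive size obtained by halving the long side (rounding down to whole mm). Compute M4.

120 × 170 mm

Let M0's short side be w mm. w · w√2 = 0.33 m² = 330,000 mm², so w ≈ 483.1 mm and w√2 ≈ 683.1 mm → M0 = 483 × 683 mm.
M1: ⌊683/2⌋ × 483 = 341 × 483 mm
M2: ⌊483/2⌋ × 341 = 241 × 341 mm
M3: ⌊341/2⌋ × 241 = 170 × 241 mm
M4: ⌊241/2⌋ × 170 = 120 × 170 mm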